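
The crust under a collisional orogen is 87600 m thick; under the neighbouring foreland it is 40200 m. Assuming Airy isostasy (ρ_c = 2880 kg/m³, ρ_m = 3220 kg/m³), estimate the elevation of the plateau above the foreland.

Excess crust Δ = 87600 m − 40200 m = 47400 m, split between elevation h and root r with h + r = Δ.
Airy balance ρ_c h = (ρ_m − ρ_c) r gives r = h ρ_c/(ρ_m − ρ_c), so h (1 + ρ_c/(ρ_m − ρ_c)) = Δ, i.e. h = Δ (ρ_m − ρ_c)/ρ_m.
h = 47400 m × 340/3220 = 5000 m.

5000 m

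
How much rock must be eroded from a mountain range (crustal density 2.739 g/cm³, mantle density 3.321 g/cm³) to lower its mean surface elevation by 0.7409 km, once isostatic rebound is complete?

Net drop Δ = e − u = e − e ρ_c/ρ_m = e (ρ_m − ρ_c)/ρ_m.
e = Δ ρ_m/(ρ_m − ρ_c) = 0.7409 km × 3.321/0.582 = 4.23 km.

4.23 km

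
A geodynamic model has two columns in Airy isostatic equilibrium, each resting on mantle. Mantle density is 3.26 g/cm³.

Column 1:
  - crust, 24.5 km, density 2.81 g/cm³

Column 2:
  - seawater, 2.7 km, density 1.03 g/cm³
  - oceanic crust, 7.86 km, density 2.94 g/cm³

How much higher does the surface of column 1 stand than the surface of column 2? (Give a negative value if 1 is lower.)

For any compensation level in the mantle, the mantle terms cancel and isostasy reduces to e = (Σt_1 − Σt_2) − (Σ(ρt)_1 − Σ(ρt)_2) / ρ_m.
Σt_1 = 24.5 km; Σt_2 = 10.56 km; Σ(ρt)_1 = 68.845; Σ(ρt)_2 = 25.8894 (in km·g/cm³).
e = (24.5 − 10.56) − (68.845 − 25.8894) / 3.26 = 0.763 km.

0.763 km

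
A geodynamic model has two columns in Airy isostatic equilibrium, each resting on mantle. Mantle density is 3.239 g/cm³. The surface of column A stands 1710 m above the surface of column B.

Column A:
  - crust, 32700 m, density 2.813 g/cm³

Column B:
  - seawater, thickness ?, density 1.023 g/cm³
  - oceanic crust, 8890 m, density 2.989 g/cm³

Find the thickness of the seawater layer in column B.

2780 m

Take the compensation level at the base of the deeper column (depth z_c below the surface of column A) and equate Σ ρ_i t_i down to z_c; mantle fills any gap and the z_c terms cancel.
Column A: 32700×2.813 + (z_c − 32700)×3.239
Column B: 1710×0 + x×1.023 + 8890×2.989 + (z_c − 1710 − 8890 − x)×3.239
The z_c×3.239 term appears on both sides and cancels. Collect the known terms of each column as K = Σ(ρt)_known − 3.239 × (depth of known layers): K_A = 91985.1 − 3.239×32700 = −13930.2; K_B = 26572.21 − 3.239×(1710 + 8890) = −7761.19.
Balance: K_A = K_B − x×(3.239 − 1.023), so x = (K_B − K_A)/(3.239 − 1.023) = 6169.01/2.216 = 2780 m.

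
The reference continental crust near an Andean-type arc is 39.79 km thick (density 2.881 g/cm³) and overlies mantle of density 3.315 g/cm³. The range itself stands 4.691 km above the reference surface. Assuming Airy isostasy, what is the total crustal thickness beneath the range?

Root depth r = h ρ_c / (ρ_m − ρ_c) = 4.691 km × 2.881 / 0.434 = 31.14 km.
Total thickness = T + h + r = 39.79 km + 4.691 km + 31.14 km = 75.6 km.

75.6 km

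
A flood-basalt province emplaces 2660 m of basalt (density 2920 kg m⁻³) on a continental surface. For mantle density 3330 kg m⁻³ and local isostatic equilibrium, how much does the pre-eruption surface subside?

Subaerial loading: s = t ρ_load / ρ_m.
s = 2660 m × 2920/3330 = 2330 m.

2330 m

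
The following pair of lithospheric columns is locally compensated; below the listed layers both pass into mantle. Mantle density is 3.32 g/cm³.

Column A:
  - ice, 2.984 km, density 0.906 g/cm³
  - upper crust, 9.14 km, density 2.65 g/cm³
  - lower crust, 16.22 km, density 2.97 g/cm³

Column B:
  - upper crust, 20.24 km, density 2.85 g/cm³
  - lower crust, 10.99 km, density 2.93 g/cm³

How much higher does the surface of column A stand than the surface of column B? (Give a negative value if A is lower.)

For any compensation level in the mantle, the mantle terms cancel and isostasy reduces to e = (Σt_A − Σt_B) − (Σ(ρt)_A − Σ(ρt)_B) / ρ_m.
Σt_A = 28.344 km; Σt_B = 31.23 km; Σ(ρt)_A = 75.097904; Σ(ρt)_B = 89.8847 (in km·g/cm³).
e = (28.344 − 31.23) − (75.097904 − 89.8847) / 3.32 = 1.57 km.

1.57 km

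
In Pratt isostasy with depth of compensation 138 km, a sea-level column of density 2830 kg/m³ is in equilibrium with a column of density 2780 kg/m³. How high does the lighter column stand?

ρ_ref D = ρ (D + h) → h = D (ρ_ref − ρ)/ρ.
h = 138 km × (2830 − 2780)/2780 = 2.48 km.

2.48 km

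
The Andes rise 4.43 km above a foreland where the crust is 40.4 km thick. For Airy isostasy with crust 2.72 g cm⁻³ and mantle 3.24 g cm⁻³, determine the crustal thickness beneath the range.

68 km

Root depth r = h ρ_c / (ρ_m − ρ_c) = 4.43 km × 2.72 / 0.52 = 23.17 km.
Total thickness = T + h + r = 40.4 km + 4.43 km + 23.17 km = 68 km.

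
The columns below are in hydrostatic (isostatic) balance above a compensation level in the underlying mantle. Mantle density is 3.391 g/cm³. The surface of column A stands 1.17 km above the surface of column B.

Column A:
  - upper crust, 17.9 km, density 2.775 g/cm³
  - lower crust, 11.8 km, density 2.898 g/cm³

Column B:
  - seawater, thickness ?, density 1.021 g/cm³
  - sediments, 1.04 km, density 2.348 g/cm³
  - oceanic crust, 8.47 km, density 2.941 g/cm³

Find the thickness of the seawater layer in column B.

Take the compensation level at the base of the deeper column (depth z_c below the surface of column A) and equate Σ ρ_i t_i down to z_c; mantle fills any gap and the z_c terms cancel.
Column A: 17.9×2.775 + 11.8×2.898 + (z_c − 29.7)×3.391
Column B: 1.17×0 + x×1.021 + 1.04×2.348 + 8.47×2.941 + (z_c − 1.17 − 9.51 − x)×3.391
The z_c×3.391 term appears on both sides and cancels. Collect the known terms of each column as K = Σ(ρt)_known − 3.391 × (depth of known layers): K_A = 83.8689 − 3.391×29.7 = −16.8438; K_B = 27.35219 − 3.391×(1.17 + 9.51) = −8.86369.
Balance: K_A = K_B − x×(3.391 − 1.021), so x = (K_B − K_A)/(3.391 − 1.021) = 7.98011/2.37 = 3.37 km.

3.37 km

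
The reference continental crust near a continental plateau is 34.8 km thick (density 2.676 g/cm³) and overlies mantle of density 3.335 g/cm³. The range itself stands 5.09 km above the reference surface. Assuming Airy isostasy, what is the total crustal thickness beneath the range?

60.6 km

Root depth r = h ρ_c / (ρ_m − ρ_c) = 5.09 km × 2.676 / 0.659 = 20.67 km.
Total thickness = T + h + r = 34.8 km + 5.09 km + 20.67 km = 60.6 km.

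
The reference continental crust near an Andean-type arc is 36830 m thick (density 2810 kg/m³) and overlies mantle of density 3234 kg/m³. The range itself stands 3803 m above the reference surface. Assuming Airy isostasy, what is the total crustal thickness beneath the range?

65800 m

Root depth r = h ρ_c / (ρ_m − ρ_c) = 3803 m × 2810 / 424 = 25200 m.
Total thickness = T + h + r = 36830 m + 3803 m + 25200 m = 65800 m.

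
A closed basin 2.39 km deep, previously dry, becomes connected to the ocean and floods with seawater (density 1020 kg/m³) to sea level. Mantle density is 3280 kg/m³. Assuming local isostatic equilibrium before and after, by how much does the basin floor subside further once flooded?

1.08 km

After flooding the water column is d + s deep. Its weight must equal the weight of mantle displaced by the extra subsidence s: (d + s) ρ_w = s ρ_m.
s = d ρ_w / (ρ_m − ρ_w) = 2.39 km × 1020/(3280 − 1020) = 1.08 km.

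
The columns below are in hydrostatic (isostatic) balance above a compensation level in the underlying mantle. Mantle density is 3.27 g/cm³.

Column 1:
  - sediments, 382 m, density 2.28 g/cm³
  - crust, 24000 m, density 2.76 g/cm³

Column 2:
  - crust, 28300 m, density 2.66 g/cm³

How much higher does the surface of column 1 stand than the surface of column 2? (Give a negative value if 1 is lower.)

−1420 m

For any compensation level in the mantle, the mantle terms cancel and isostasy reduces to e = (Σt_1 − Σt_2) − (Σ(ρt)_1 − Σ(ρt)_2) / ρ_m.
Σt_1 = 24382 m; Σt_2 = 28300 m; Σ(ρt)_1 = 67110.96; Σ(ρt)_2 = 75278 (in m·g/cm³).
e = (24382 − 28300) − (67110.96 − 75278) / 3.27 = −1420 m.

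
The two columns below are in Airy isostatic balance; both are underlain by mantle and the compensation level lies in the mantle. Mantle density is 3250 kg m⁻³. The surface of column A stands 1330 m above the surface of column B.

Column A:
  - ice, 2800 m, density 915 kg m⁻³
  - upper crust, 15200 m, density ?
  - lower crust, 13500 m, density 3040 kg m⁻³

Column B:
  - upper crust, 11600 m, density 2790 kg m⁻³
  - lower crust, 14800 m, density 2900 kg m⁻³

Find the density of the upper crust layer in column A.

2890 kg m⁻³

Take the compensation level at the base of the deeper column (depth z_c below the surface of column A) and equate Σ ρ_i t_i down to z_c; mantle fills any gap and the z_c terms cancel.
Column A: 2800×915 + 15200×ρ + 13500×3040 + (z_c − 31500)×3250
Column B: 1330×0 + 11600×2790 + 14800×2900 + (z_c − 1330 − 26400)×3250
The z_c×3250 term appears on both sides and cancels. Collect the known terms of each column as K = Σ(ρt)_known − 3250 × (depth of known layers): K_A = 43602000 − 3250×31500 = −58773000; K_B = 75284000 − 3250×(1330 + 26400) = −14838500.
Balance: K_A + 15200×ρ = K_B, so ρ = (K_B − K_A)/15200 = 43934500/15200 = 2890 kg m⁻³.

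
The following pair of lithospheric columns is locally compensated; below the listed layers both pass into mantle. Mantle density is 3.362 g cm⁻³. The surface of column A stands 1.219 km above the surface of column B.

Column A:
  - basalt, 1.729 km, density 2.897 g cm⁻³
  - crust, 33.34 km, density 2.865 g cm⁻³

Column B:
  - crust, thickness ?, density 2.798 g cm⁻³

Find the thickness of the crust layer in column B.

23.5 km

Take the compensation level at the base of the deeper column (depth z_c below the surface of column A) and equate Σ ρ_i t_i down to z_c; mantle fills any gap and the z_c terms cancel.
Column A: 1.729×2.897 + 33.34×2.865 + (z_c − 35.069)×3.362
Column B: 1.219×0 + x×2.798 + (z_c − 1.219 − 0 − x)×3.362
The z_c×3.362 term appears on both sides and cancels. Collect the known terms of each column as K = Σ(ρt)_known − 3.362 × (depth of known layers): K_A = 100.528013 − 3.362×35.069 = −17.373965; K_B = 0 − 3.362×(1.219 + 0) = −4.098278.
Balance: K_A = K_B − x×(3.362 − 2.798), so x = (K_B − K_A)/(3.362 − 2.798) = 13.2757/0.564 = 23.5 km.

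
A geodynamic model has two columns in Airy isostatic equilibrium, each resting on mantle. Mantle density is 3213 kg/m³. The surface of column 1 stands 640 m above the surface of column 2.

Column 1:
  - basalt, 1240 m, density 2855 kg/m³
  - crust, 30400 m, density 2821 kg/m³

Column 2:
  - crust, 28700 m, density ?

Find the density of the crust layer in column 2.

2850 kg/m³

Take the compensation level at the base of the deeper column (depth z_c below the surface of column 1) and equate Σ ρ_i t_i down to z_c; mantle fills any gap and the z_c terms cancel.
Column 1: 1240×2855 + 30400×2821 + (z_c − 31640)×3213
Column 2: 640×0 + 28700×ρ + (z_c − 640 − 28700)×3213
The z_c×3213 term appears on both sides and cancels. Collect the known terms of each column as K = Σ(ρt)_known − 3213 × (depth of known layers): K_1 = 89298600 − 3213×31640 = −12360720; K_2 = 0 − 3213×(640 + 28700) = −94269420.
Balance: K_1 = K_2 + 28700×ρ, so ρ = (K_1 − K_2)/28700 = 81908700/28700 = 2850 kg/m³.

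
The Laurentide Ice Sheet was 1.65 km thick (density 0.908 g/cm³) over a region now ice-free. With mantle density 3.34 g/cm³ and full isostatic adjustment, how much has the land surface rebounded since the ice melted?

0.449 km

Removing the load lets mantle flow back in; uplift u satisfies ρ_ice t = ρ_m u.
u = t ρ_ice/ρ_m = 1.65 km × 0.908/3.34 = 0.449 km.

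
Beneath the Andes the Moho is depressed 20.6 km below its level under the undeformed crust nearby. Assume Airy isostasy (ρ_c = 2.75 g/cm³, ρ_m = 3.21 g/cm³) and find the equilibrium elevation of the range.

Balancing pressure at the compensation depth: ρ_c h = (ρ_m − ρ_c) r.
h = r (ρ_m − ρ_c) / ρ_c = 20.6 km × (3.21 − 2.75) / 2.75 = 3.45 km.

3.45 km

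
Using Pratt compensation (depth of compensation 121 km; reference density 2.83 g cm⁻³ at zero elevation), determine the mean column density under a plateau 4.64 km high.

2.73 g cm⁻³

Pratt balance: ρ_ref D = ρ (D + h).
ρ = ρ_ref D/(D + h) = 2.83 × 121 km/(121 km + 4.64 km) = 2.73 g cm⁻³.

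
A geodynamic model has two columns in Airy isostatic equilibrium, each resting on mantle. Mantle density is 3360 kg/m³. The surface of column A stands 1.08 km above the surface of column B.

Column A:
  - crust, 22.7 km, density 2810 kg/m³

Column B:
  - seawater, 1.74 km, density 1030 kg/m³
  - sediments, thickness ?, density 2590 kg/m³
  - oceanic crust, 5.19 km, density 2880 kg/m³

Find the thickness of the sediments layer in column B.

Take the compensation level at the base of the deeper column (depth z_c below the surface of column A) and equate Σ ρ_i t_i down to z_c; mantle fills any gap and the z_c terms cancel.
Column A: 22.7×2810 + (z_c − 22.7)×3360
Column B: 1.08×0 + 1.74×1030 + x×2590 + 5.19×2880 + (z_c − 1.08 − 6.93 − x)×3360
The z_c×3360 term appears on both sides and cancels. Collect the known terms of each column as K = Σ(ρt)_known − 3360 × (depth of known layers): K_A = 63787 − 3360×22.7 = −12485; K_B = 16739.4 − 3360×(1.08 + 6.93) = −10174.2.
Balance: K_A = K_B − x×(3360 − 2590), so x = (K_B − K_A)/(3360 − 2590) = 2310.8/770 = 3 km.

3 km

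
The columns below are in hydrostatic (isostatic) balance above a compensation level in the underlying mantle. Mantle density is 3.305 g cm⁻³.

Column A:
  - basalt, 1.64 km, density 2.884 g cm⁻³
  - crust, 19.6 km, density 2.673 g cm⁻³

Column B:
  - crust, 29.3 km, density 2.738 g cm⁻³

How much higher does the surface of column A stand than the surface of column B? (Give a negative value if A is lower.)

−1.07 km

For any compensation level in the mantle, the mantle terms cancel and isostasy reduces to e = (Σt_A − Σt_B) − (Σ(ρt)_A − Σ(ρt)_B) / ρ_m.
Σt_A = 21.24 km; Σt_B = 29.3 km; Σ(ρt)_A = 57.12056; Σ(ρt)_B = 80.2234 (in km·g cm⁻³).
e = (21.24 − 29.3) − (57.12056 − 80.2234) / 3.305 = −1.07 km.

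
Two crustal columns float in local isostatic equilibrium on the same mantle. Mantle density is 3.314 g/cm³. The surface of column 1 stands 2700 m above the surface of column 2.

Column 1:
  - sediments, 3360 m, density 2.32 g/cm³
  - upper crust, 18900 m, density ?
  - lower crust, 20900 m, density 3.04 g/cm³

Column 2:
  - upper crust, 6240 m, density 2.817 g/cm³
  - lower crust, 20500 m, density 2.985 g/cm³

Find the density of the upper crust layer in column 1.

2.8 g/cm³

Take the compensation level at the base of the deeper column (depth z_c below the surface of column 1) and equate Σ ρ_i t_i down to z_c; mantle fills any gap and the z_c terms cancel.
Column 1: 3360×2.32 + 18900×ρ + 20900×3.04 + (z_c − 43160)×3.314
Column 2: 2700×0 + 6240×2.817 + 20500×2.985 + (z_c − 2700 − 26740)×3.314
The z_c×3.314 term appears on both sides and cancels. Collect the known terms of each column as K = Σ(ρt)_known − 3.314 × (depth of known layers): K_1 = 71331.2 − 3.314×43160 = −71701.04; K_2 = 78770.58 − 3.314×(2700 + 26740) = −18793.58.
Balance: K_1 + 18900×ρ = K_2, so ρ = (K_2 − K_1)/18900 = 52907.5/18900 = 2.8 g/cm³.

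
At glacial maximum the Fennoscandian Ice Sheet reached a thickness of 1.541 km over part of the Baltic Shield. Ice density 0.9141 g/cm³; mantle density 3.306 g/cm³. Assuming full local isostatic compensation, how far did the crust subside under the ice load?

0.426 km

In Airy isostatic equilibrium: the ice load ρ_ice t is balanced by mantle displaced below, ρ_m s.
s = t ρ_ice / ρ_m = 1.541 km × 0.9141/3.306 = 0.426 km.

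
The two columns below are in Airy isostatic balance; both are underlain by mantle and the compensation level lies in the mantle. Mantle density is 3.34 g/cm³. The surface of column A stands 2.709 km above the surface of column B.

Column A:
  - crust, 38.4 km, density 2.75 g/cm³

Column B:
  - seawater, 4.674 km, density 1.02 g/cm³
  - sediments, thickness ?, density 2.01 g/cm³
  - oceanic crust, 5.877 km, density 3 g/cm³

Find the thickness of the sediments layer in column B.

0.576 km

Take the compensation level at the base of the deeper column (depth z_c below the surface of column A) and equate Σ ρ_i t_i down to z_c; mantle fills any gap and the z_c terms cancel.
Column A: 38.4×2.75 + (z_c − 38.4)×3.34
Column B: 2.709×0 + 4.674×1.02 + x×2.01 + 5.877×3 + (z_c − 2.709 − 10.551 − x)×3.34
The z_c×3.34 term appears on both sides and cancels. Collect the known terms of each column as K = Σ(ρt)_known − 3.34 × (depth of known layers): K_A = 105.6 − 3.34×38.4 = −22.656; K_B = 22.39848 − 3.34×(2.709 + 10.551) = −21.88992.
Balance: K_A = K_B − x×(3.34 − 2.01), so x = (K_B − K_A)/(3.34 − 2.01) = 0.76608/1.33 = 0.576 km.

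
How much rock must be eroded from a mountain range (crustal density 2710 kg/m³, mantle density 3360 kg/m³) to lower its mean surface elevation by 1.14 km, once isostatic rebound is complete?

Net drop Δ = e − u = e − e ρ_c/ρ_m = e (ρ_m − ρ_c)/ρ_m.
e = Δ ρ_m/(ρ_m − ρ_c) = 1.14 km × 3360/650 = 5.89 km.

5.89 km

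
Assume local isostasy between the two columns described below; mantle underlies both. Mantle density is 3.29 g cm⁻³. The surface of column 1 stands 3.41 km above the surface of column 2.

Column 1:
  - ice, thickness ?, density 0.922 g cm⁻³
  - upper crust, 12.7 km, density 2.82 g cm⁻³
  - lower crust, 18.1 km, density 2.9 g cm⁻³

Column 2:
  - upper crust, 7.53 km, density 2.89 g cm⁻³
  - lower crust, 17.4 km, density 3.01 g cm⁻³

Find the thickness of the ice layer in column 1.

Take the compensation level at the base of the deeper column (depth z_c below the surface of column 1) and equate Σ ρ_i t_i down to z_c; mantle fills any gap and the z_c terms cancel.
Column 1: x×0.922 + 12.7×2.82 + 18.1×2.9 + (z_c − 30.8 − x)×3.29
Column 2: 3.41×0 + 7.53×2.89 + 17.4×3.01 + (z_c − 3.41 − 24.93)×3.29
The z_c×3.29 term appears on both sides and cancels. Collect the known terms of each column as K = Σ(ρt)_known − 3.29 × (depth of known layers): K_1 = 88.304 − 3.29×30.8 = −13.028; K_2 = 74.1357 − 3.29×(3.41 + 24.93) = −19.1029.
Balance: K_1 − x×(3.29 − 0.922) = K_2, so x = (K_1 − K_2)/(3.29 − 0.922) = 6.0749/2.368 = 2.57 km.

2.57 km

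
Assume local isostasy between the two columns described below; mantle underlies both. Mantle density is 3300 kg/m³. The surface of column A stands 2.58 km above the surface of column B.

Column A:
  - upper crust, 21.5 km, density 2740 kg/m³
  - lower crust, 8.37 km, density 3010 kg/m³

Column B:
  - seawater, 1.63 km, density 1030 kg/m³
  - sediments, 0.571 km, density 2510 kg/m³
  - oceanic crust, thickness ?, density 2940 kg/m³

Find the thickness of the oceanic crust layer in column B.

Take the compensation level at the base of the deeper column (depth z_c below the surface of column A) and equate Σ ρ_i t_i down to z_c; mantle fills any gap and the z_c terms cancel.
Column A: 21.5×2740 + 8.37×3010 + (z_c − 29.87)×3300
Column B: 2.58×0 + 1.63×1030 + 0.571×2510 + x×2940 + (z_c − 2.58 − 2.201 − x)×3300
The z_c×3300 term appears on both sides and cancels. Collect the known terms of each column as K = Σ(ρt)_known − 3300 × (depth of known layers): K_A = 84103.7 − 3300×29.87 = −14467.3; K_B = 3112.11 − 3300×(2.58 + 2.201) = −12665.19.
Balance: K_A = K_B − x×(3300 − 2940), so x = (K_B − K_A)/(3300 − 2940) = 1802.11/360 = 5.01 km.

5.01 km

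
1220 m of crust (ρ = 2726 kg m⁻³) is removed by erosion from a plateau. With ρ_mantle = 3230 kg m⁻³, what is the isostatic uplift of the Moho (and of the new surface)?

Unloading: uplift u = e ρ_c/ρ_m = 1220 m × 2726/3230 = 1030 m.

1030 m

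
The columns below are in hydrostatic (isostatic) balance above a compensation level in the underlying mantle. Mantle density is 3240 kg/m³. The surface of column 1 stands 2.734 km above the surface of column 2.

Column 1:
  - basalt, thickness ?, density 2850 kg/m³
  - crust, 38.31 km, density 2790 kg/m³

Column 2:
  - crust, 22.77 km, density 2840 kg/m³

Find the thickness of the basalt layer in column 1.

Take the compensation level at the base of the deeper column (depth z_c below the surface of column 1) and equate Σ ρ_i t_i down to z_c; mantle fills any gap and the z_c terms cancel.
Column 1: x×2850 + 38.31×2790 + (z_c − 38.31 − x)×3240
Column 2: 2.734×0 + 22.77×2840 + (z_c − 2.734 − 22.77)×3240
The z_c×3240 term appears on both sides and cancels. Collect the known terms of each column as K = Σ(ρt)_known − 3240 × (depth of known layers): K_1 = 106884.9 − 3240×38.31 = −17239.5; K_2 = 64666.8 − 3240×(2.734 + 22.77) = −17966.16.
Balance: K_1 − x×(3240 − 2850) = K_2, so x = (K_1 − K_2)/(3240 − 2850) = 726.66/390 = 1.86 km.

1.86 km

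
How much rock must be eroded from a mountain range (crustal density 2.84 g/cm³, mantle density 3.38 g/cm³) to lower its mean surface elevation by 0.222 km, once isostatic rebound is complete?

Net drop Δ = e − u = e − e ρ_c/ρ_m = e (ρ_m − ρ_c)/ρ_m.
e = Δ ρ_m/(ρ_m − ρ_c) = 0.222 km × 3.38/0.54 = 1.39 km.

1.39 km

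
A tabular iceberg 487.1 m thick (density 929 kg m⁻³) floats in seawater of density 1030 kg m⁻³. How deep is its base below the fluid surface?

439 m

Draft d = t ρ_obj/ρ_fluid = 487.1 m × 929/1030 = 439 m.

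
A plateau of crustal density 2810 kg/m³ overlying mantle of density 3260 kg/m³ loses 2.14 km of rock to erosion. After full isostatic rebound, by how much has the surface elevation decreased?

0.295 km

Rebound u = e ρ_c/ρ_m = 2.14 km × 2810/3260 = 1.845 km.
Net surface drop = e − u = 2.14 km − 1.845 km = e (ρ_m − ρ_c)/ρ_m = 0.295 km.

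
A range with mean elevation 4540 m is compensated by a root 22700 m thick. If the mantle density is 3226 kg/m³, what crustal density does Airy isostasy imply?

ρ_c h = (ρ_m − ρ_c) r → ρ_c (h + r) = ρ_m r → ρ_c = ρ_m r / (h + r).
ρ_c = 3226 × 22700 m / (4540 m + 22700 m) = 2690 kg/m³.

2690 kg/m³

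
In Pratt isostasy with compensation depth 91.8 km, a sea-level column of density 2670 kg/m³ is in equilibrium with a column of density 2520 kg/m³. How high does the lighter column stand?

ρ_ref D = ρ (D + h) → h = D (ρ_ref − ρ)/ρ.
h = 91.8 km × (2670 − 2520)/2520 = 5.46 km.

5.46 km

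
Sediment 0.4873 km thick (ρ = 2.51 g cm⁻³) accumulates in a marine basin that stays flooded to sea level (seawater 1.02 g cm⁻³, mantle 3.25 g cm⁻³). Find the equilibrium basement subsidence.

0.326 km

Submarine loading: the sediment displaces seawater, and the subsidence is in turn flooded, so s (ρ_m − ρ_w) = t (ρ_sed − ρ_w).
s = 0.4873 km × (2.51 − 1.02) / (3.25 − 1.02) = 0.326 km.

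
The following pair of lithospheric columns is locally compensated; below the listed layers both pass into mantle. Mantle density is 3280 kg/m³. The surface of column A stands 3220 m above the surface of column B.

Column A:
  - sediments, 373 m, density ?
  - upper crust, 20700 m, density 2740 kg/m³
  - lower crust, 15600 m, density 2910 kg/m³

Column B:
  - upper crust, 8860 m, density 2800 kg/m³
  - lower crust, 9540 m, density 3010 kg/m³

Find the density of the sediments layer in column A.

2100 kg/m³

Take the compensation level at the base of the deeper column (depth z_c below the surface of column A) and equate Σ ρ_i t_i down to z_c; mantle fills any gap and the z_c terms cancel.
Column A: 373×ρ + 20700×2740 + 15600×2910 + (z_c − 36673)×3280
Column B: 3220×0 + 8860×2800 + 9540×3010 + (z_c − 3220 − 18400)×3280
The z_c×3280 term appears on both sides and cancels. Collect the known terms of each column as K = Σ(ρt)_known − 3280 × (depth of known layers): K_A = 102114000 − 3280×36673 = −18173440; K_B = 53523400 − 3280×(3220 + 18400) = −17390200.
Balance: K_A + 373×ρ = K_B, so ρ = (K_B − K_A)/373 = 783240/373 = 2100 kg/m³.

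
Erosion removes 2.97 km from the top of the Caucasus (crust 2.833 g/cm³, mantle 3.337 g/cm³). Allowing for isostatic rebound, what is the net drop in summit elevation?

Rebound u = e ρ_c/ρ_m = 2.97 km × 2.833/3.337 = 2.521 km.
Net surface drop = e − u = 2.97 km − 2.521 km = e (ρ_m − ρ_c)/ρ_m = 0.449 km.

0.449 km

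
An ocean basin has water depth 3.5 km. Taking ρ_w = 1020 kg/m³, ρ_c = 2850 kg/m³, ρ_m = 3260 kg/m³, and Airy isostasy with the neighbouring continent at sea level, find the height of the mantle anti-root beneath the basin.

For local isostatic compensation: replacing crust with seawater at the top is compensated by replacing crust with mantle at the base: d (ρ_c − ρ_w) = a (ρ_m − ρ_c).
a = d (ρ_c − ρ_w)/(ρ_m − ρ_c) = 3.5 km × 1830/410 = 15.6 km.

15.6 km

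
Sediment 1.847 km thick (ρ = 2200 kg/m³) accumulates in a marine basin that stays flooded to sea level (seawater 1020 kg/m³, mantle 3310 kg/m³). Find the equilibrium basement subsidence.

0.952 km

Submarine loading: the sediment displaces seawater, and the subsidence is in turn flooded, so s (ρ_m − ρ_w) = t (ρ_sed − ρ_w).
s = 1.847 km × (2200 − 1020) / (3310 − 1020) = 0.952 km.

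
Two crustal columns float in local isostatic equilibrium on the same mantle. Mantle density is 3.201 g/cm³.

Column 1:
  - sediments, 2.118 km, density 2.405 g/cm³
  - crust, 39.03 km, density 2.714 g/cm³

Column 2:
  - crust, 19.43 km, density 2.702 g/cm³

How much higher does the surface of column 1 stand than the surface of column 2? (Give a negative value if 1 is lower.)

For any compensation level in the mantle, the mantle terms cancel and isostasy reduces to e = (Σt_1 − Σt_2) − (Σ(ρt)_1 − Σ(ρt)_2) / ρ_m.
Σt_1 = 41.148 km; Σt_2 = 19.43 km; Σ(ρt)_1 = 111.02121; Σ(ρt)_2 = 52.49986 (in km·g/cm³).
e = (41.148 − 19.43) − (111.02121 − 52.49986) / 3.201 = 3.44 km.

3.44 km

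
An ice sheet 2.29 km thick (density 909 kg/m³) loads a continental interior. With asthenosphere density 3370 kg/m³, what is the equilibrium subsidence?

By Archimedes' principle applied to the lithosphere: the ice load ρ_ice t is balanced by mantle displaced below, ρ_m s.
s = t ρ_ice / ρ_m = 2.29 km × 909/3370 = 0.618 km.

0.618 km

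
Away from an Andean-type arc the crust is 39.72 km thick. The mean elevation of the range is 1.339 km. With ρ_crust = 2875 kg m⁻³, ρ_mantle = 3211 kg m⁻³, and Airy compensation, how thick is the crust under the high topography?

Root depth r = h ρ_c / (ρ_m − ρ_c) = 1.339 km × 2875 / 336 = 11.46 km.
Total thickness = T + h + r = 39.72 km + 1.339 km + 11.46 km = 52.5 km.

52.5 km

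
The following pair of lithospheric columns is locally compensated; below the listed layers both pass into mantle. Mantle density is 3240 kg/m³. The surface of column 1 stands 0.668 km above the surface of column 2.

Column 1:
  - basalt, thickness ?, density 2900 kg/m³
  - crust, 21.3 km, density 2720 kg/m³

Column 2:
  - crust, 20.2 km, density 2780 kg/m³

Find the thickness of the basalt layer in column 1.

Take the compensation level at the base of the deeper column (depth z_c below the surface of column 1) and equate Σ ρ_i t_i down to z_c; mantle fills any gap and the z_c terms cancel.
Column 1: x×2900 + 21.3×2720 + (z_c − 21.3 − x)×3240
Column 2: 0.668×0 + 20.2×2780 + (z_c − 0.668 − 20.2)×3240
The z_c×3240 term appears on both sides and cancels. Collect the known terms of each column as K = Σ(ρt)_known − 3240 × (depth of known layers): K_1 = 57936 − 3240×21.3 = −11076; K_2 = 56156 − 3240×(0.668 + 20.2) = −11456.32.
Balance: K_1 − x×(3240 − 2900) = K_2, so x = (K_1 − K_2)/(3240 − 2900) = 380.32/340 = 1.12 km.

1.12 km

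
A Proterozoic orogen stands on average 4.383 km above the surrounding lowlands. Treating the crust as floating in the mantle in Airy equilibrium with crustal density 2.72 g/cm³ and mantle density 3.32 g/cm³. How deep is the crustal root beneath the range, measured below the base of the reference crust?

For local isostatic compensation: the weight of the topography is balanced by the buoyancy of the root, ρ_c h = (ρ_m − ρ_c) r.
r = h · ρ_c / (ρ_m − ρ_c) = 4.383 km × 2.72 / (3.32 − 2.72) = 19.9 km.

19.9 km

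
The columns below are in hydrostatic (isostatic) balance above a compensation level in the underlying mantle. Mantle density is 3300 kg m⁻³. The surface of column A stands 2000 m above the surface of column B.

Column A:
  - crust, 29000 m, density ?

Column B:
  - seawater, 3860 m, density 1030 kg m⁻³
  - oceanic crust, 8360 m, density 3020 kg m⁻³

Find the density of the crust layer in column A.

2690 kg m⁻³

Take the compensation level at the base of the deeper column (depth z_c below the surface of column A) and equate Σ ρ_i t_i down to z_c; mantle fills any gap and the z_c terms cancel.
Column A: 29000×ρ + (z_c − 29000)×3300
Column B: 2000×0 + 3860×1030 + 8360×3020 + (z_c − 2000 − 12220)×3300
The z_c×3300 term appears on both sides and cancels. Collect the known terms of each column as K = Σ(ρt)_known − 3300 × (depth of known layers): K_A = 0 − 3300×29000 = −95700000; K_B = 29223000 − 3300×(2000 + 12220) = −17703000.
Balance: K_A + 29000×ρ = K_B, so ρ = (K_B − K_A)/29000 = 77997000/29000 = 2690 kg m⁻³.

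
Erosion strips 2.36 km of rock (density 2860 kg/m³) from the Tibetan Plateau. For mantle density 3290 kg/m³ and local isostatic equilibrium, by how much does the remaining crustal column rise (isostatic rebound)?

Unloading: uplift u = e ρ_c/ρ_m = 2.36 km × 2860/3290 = 2.05 km.

2.05 km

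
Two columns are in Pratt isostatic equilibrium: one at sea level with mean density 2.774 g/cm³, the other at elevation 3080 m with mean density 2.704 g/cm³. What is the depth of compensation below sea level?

119000 m

ρ_ref D = ρ (D + h) → D (ρ_ref − ρ) = ρ h.
D = ρ h/(ρ_ref − ρ) = 2.704 × 3080 m/(2.774 − 2.704) = 119000 m.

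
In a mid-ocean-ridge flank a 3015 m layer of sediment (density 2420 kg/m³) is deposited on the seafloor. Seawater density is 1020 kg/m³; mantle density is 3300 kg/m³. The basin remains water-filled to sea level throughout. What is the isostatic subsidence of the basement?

1850 m

Submarine loading: the sediment displaces seawater, and the subsidence is in turn flooded, so s (ρ_m − ρ_w) = t (ρ_sed − ρ_w).
s = 3015 m × (2420 − 1020) / (3300 − 1020) = 1850 m.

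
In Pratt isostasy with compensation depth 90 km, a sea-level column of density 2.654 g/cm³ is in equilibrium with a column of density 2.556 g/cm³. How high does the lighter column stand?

ρ_ref D = ρ (D + h) → h = D (ρ_ref − ρ)/ρ.
h = 90 km × (2.654 − 2.556)/2.556 = 3.45 km.

3.45 km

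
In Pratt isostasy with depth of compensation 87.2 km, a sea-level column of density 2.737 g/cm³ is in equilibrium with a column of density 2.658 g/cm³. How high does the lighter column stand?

2.59 km

ρ_ref D = ρ (D + h) → h = D (ρ_ref − ρ)/ρ.
h = 87.2 km × (2.737 − 2.658)/2.658 = 2.59 km.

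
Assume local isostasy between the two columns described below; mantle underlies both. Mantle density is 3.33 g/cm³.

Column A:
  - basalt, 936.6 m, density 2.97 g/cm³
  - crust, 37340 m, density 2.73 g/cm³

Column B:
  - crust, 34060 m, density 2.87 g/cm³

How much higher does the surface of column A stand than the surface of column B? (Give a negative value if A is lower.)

2120 m

For any compensation level in the mantle, the mantle terms cancel and isostasy reduces to e = (Σt_A − Σt_B) − (Σ(ρt)_A − Σ(ρt)_B) / ρ_m.
Σt_A = 38276.6 m; Σt_B = 34060 m; Σ(ρt)_A = 104719.902; Σ(ρt)_B = 97752.2 (in m·g/cm³).
e = (38276.6 − 34060) − (104719.902 − 97752.2) / 3.33 = 2120 m.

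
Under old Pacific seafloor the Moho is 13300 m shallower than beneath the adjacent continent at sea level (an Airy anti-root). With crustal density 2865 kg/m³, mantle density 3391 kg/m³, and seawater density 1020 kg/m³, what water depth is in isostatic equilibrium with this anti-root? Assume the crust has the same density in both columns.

Replacing a thickness d of crust by seawater at the top must be balanced by replacing crust with mantle at the base: d (ρ_c − ρ_w) = a (ρ_m − ρ_c).
d = a (ρ_m − ρ_c)/(ρ_c − ρ_w) = 13300 m × 526/1845 = 3790 m.

3790 m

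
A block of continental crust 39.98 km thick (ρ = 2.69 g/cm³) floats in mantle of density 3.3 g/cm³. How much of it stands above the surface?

7.39 km

Floating equilibrium: submerged depth d = t ρ_obj/ρ_fluid = 39.98 km × 2.69/3.3 = 32.59 km.
Freeboard = t − d = 39.98 km − 32.59 km = 7.39 km.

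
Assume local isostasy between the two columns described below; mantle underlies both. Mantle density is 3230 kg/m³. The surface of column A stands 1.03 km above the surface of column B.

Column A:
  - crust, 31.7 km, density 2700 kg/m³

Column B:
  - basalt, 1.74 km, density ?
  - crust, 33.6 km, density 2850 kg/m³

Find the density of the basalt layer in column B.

2820 kg/m³

Take the compensation level at the base of the deeper column (depth z_c below the surface of column A) and equate Σ ρ_i t_i down to z_c; mantle fills any gap and the z_c terms cancel.
Column A: 31.7×2700 + (z_c − 31.7)×3230
Column B: 1.03×0 + 1.74×ρ + 33.6×2850 + (z_c − 1.03 − 35.34)×3230
The z_c×3230 term appears on both sides and cancels. Collect the known terms of each column as K = Σ(ρt)_known − 3230 × (depth of known layers): K_A = 85590 − 3230×31.7 = −16801; K_B = 95760 − 3230×(1.03 + 35.34) = −21715.1.
Balance: K_A = K_B + 1.74×ρ, so ρ = (K_A − K_B)/1.74 = 4914.1/1.74 = 2820 kg/m³.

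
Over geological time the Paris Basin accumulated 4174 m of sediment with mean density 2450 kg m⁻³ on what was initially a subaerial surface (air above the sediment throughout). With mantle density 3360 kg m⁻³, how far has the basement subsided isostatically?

Subaerial load: s = t ρ_sed / ρ_m = 4174 m × 2450/3360 = 3040 m.

3040 m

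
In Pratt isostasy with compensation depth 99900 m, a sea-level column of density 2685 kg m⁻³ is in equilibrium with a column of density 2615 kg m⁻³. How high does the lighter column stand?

2670 m

ρ_ref D = ρ (D + h) → h = D (ρ_ref − ρ)/ρ.
h = 99900 m × (2685 − 2615)/2615 = 2670 m.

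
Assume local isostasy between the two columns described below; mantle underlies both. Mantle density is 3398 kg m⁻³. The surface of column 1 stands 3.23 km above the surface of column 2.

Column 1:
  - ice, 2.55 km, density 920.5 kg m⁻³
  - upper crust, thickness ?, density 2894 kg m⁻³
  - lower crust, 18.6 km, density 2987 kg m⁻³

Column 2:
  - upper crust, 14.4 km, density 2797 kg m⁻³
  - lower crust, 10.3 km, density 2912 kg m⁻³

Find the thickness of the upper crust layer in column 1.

21.2 km

Take the compensation level at the base of the deeper column (depth z_c below the surface of column 1) and equate Σ ρ_i t_i down to z_c; mantle fills any gap and the z_c terms cancel.
Column 1: 2.55×920.5 + x×2894 + 18.6×2987 + (z_c − 21.15 − x)×3398
Column 2: 3.23×0 + 14.4×2797 + 10.3×2912 + (z_c − 3.23 − 24.7)×3398
The z_c×3398 term appears on both sides and cancels. Collect the known terms of each column as K = Σ(ρt)_known − 3398 × (depth of known layers): K_1 = 57905.475 − 3398×21.15 = −13962.225; K_2 = 70270.4 − 3398×(3.23 + 24.7) = −24635.74.
Balance: K_1 − x×(3398 − 2894) = K_2, so x = (K_1 − K_2)/(3398 − 2894) = 10673.5/504 = 21.2 km.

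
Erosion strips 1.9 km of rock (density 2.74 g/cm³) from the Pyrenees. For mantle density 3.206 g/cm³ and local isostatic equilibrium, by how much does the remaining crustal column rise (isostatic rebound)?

1.62 km

Unloading: uplift u = e ρ_c/ρ_m = 1.9 km × 2.74/3.206 = 1.62 km.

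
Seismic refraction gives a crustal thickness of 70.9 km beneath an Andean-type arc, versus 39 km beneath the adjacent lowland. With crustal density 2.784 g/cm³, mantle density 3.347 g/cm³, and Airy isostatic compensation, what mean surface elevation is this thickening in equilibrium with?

Excess crust Δ = 70.9 km − 39 km = 31.9 km, split between elevation h and root r with h + r = Δ.
Airy balance ρ_c h = (ρ_m − ρ_c) r gives r = h ρ_c/(ρ_m − ρ_c), so h (1 + ρ_c/(ρ_m − ρ_c)) = Δ, i.e. h = Δ (ρ_m − ρ_c)/ρ_m.
h = 31.9 km × 0.563/3.347 = 5.37 km.

5.37 km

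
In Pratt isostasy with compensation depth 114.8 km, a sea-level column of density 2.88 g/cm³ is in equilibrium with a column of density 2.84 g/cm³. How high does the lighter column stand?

1.62 km

ρ_ref D = ρ (D + h) → h = D (ρ_ref − ρ)/ρ.
h = 114.8 km × (2.88 − 2.84)/2.84 = 1.62 km.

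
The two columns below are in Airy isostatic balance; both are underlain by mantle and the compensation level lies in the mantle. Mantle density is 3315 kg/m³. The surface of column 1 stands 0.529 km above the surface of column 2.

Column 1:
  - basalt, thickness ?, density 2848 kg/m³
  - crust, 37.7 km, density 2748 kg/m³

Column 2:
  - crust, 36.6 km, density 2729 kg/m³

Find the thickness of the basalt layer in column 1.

Take the compensation level at the base of the deeper column (depth z_c below the surface of column 1) and equate Σ ρ_i t_i down to z_c; mantle fills any gap and the z_c terms cancel.
Column 1: x×2848 + 37.7×2748 + (z_c − 37.7 − x)×3315
Column 2: 0.529×0 + 36.6×2729 + (z_c − 0.529 − 36.6)×3315
The z_c×3315 term appears on both sides and cancels. Collect the known terms of each column as K = Σ(ρt)_known − 3315 × (depth of known layers): K_1 = 103599.6 − 3315×37.7 = −21375.9; K_2 = 99881.4 − 3315×(0.529 + 36.6) = −23201.235.
Balance: K_1 − x×(3315 − 2848) = K_2, so x = (K_1 − K_2)/(3315 − 2848) = 1825.34/467 = 3.91 km.

3.91 km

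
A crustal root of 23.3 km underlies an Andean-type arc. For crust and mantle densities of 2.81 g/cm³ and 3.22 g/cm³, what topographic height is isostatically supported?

In Airy isostatic equilibrium: ρ_c h = (ρ_m − ρ_c) r.
h = r (ρ_m − ρ_c) / ρ_c = 23.3 km × (3.22 − 2.81) / 2.81 = 3.4 km.

3.4 km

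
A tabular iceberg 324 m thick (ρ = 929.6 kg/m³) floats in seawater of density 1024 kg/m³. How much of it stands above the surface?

Floating equilibrium: submerged depth d = t ρ_obj/ρ_fluid = 324 m × 929.6/1024 = 294.1 m.
Freeboard = t − d = 324 m − 294.1 m = 29.9 m.

29.9 m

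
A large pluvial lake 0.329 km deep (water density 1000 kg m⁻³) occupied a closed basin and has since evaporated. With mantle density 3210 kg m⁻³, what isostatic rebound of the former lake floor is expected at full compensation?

0.102 km

u = d ρ_w/ρ_m = 0.329 km × 1000/3210 = 0.102 km.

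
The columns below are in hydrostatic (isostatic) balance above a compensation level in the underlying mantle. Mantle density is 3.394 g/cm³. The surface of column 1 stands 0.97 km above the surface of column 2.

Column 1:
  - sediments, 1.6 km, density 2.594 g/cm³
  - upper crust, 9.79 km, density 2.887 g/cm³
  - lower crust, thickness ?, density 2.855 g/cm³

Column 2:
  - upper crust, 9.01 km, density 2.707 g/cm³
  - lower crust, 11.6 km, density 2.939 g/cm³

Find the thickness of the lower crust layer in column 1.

Take the compensation level at the base of the deeper column (depth z_c below the surface of column 1) and equate Σ ρ_i t_i down to z_c; mantle fills any gap and the z_c terms cancel.
Column 1: 1.6×2.594 + 9.79×2.887 + x×2.855 + (z_c − 11.39 − x)×3.394
Column 2: 0.97×0 + 9.01×2.707 + 11.6×2.939 + (z_c − 0.97 − 20.61)×3.394
The z_c×3.394 term appears on both sides and cancels. Collect the known terms of each column as K = Σ(ρt)_known − 3.394 × (depth of known layers): K_1 = 32.41413 − 3.394×11.39 = −6.24353; K_2 = 58.48247 − 3.394×(0.97 + 20.61) = −14.76005.
Balance: K_1 − x×(3.394 − 2.855) = K_2, so x = (K_1 − K_2)/(3.394 − 2.855) = 8.51652/0.539 = 15.8 km.

15.8 km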